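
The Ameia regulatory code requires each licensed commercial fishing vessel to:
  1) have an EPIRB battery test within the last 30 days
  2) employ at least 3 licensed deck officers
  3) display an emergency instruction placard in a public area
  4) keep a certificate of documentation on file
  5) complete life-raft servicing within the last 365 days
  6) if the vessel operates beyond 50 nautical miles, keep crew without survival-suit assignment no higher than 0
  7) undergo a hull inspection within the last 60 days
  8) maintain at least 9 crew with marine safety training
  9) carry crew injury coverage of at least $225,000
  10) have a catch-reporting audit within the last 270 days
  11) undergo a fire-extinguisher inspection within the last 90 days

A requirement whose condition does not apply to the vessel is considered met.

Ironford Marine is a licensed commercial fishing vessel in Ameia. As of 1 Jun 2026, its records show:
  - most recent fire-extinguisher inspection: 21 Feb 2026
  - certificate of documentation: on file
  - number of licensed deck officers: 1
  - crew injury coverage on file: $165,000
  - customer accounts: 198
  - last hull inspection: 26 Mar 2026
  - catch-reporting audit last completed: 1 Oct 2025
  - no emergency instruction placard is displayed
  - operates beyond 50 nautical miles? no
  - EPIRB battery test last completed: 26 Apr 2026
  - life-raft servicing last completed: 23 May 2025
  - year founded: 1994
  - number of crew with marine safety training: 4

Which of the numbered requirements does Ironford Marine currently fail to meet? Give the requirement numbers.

1, 2, 3, 5, 7, 8, 9, 11

1. EPIRB battery test 36 days ago vs limit 30 → not met
2. licensed deck officers 1 < 3 → not met
3. emergency instruction placard absent → not met
4. certificate of documentation present → met
5. life-raft servicing 374 days ago vs limit 365 → not met
6. condition 'operates beyond 50 nautical miles' does not hold → requirement n/a → met
7. hull inspection 67 days ago vs limit 60 → not met
8. crew with marine safety training 4 < 9 → not met
9. crew injury coverage $165,000 < $225,000 → not met
10. catch-reporting audit 243 days ago vs limit 270 → met
11. fire-extinguisher inspection 100 days ago vs limit 90 → not met
Not met: 1, 2, 3, 5, 7, 8, 9, 11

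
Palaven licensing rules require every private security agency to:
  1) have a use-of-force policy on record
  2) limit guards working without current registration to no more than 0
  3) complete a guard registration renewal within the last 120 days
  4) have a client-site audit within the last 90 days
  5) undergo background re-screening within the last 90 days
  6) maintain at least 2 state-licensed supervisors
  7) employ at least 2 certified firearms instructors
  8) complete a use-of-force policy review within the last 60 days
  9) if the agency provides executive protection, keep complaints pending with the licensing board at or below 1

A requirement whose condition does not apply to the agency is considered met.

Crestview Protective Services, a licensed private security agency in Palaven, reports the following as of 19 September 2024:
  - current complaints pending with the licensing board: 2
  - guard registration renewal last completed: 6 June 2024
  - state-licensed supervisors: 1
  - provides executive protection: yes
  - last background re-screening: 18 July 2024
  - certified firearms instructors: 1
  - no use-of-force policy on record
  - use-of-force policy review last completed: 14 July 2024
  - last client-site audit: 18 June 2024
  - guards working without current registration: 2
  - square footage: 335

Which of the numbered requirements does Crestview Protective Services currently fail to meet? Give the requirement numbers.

1. use-of-force policy absent → not met
2. guards working without current registration 2 > 0 → not met
3. guard registration renewal 105 days ago vs limit 120 → met
4. client-site audit 93 days ago vs limit 90 → not met
5. background re-screening 63 days ago vs limit 90 → met
6. state-licensed supervisors 1 < 2 → not met
7. certified firearms instructors 1 < 2 → not met
8. use-of-force policy review 67 days ago vs limit 60 → not met
9. condition 'provides executive protection' holds; complaints pending with the licensing board 2 > 1 → not met
Not met: 1, 2, 4, 6, 7, 8, 9

1, 2, 4, 6, 7, 8, 9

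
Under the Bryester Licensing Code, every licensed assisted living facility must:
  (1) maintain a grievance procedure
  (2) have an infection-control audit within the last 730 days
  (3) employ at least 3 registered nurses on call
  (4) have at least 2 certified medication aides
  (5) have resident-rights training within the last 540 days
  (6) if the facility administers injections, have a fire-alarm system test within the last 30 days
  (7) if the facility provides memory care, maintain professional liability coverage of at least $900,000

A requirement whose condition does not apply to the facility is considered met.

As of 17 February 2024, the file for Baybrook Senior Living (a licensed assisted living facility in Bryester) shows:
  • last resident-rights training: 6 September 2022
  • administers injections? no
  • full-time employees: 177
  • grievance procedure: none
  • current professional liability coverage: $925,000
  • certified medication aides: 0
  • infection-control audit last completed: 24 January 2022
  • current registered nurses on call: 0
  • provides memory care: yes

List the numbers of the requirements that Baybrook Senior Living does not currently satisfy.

1. grievance procedure absent → not met
2. infection-control audit 754 days ago vs limit 730 → not met
3. registered nurses on call 0 < 3 → not met
4. certified medication aides 0 < 2 → not met
5. resident-rights training 529 days ago vs limit 540 → met
6. condition 'administers injections' does not hold → requirement n/a → met
7. condition 'provides memory care' holds; professional liability coverage $925,000 ≥ $900,000 → met
Not met: 1, 2, 3, 4

1, 2, 3, 4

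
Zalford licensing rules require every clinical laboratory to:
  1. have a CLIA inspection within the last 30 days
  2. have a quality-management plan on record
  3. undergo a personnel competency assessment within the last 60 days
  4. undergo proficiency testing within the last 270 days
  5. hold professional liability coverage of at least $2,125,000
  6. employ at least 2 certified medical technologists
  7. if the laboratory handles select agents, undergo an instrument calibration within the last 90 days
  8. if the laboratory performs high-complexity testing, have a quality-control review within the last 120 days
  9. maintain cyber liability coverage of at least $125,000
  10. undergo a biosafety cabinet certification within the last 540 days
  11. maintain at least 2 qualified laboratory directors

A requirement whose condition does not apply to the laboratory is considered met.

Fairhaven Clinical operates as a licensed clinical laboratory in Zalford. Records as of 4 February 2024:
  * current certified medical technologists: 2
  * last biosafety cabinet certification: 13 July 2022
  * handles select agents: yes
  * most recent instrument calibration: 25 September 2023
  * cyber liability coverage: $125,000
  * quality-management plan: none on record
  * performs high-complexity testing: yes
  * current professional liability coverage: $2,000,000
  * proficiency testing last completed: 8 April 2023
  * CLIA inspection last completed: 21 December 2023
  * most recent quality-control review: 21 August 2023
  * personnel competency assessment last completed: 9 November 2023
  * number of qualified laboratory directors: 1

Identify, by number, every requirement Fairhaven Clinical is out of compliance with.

1. CLIA inspection 45 days ago vs limit 30 → not met
2. quality-management plan absent → not met
3. personnel competency assessment 87 days ago vs limit 60 → not met
4. proficiency testing 302 days ago vs limit 270 → not met
5. professional liability coverage $2,000,000 < $2,125,000 → not met
6. certified medical technologists 2 ≥ 2 → met
7. condition 'handles select agents' holds; instrument calibration 132 days ago vs limit 90 → not met
8. condition 'performs high-complexity testing' holds; quality-control review 167 days ago vs limit 120 → not met
9. cyber liability coverage $125,000 ≥ $125,000 → met
10. biosafety cabinet certification 571 days ago vs limit 540 → not met
11. qualified laboratory directors 1 < 2 → not met
Not met: 1, 2, 3, 4, 5, 7, 8, 10, 11

1, 2, 3, 4, 5, 7, 8, 10, 11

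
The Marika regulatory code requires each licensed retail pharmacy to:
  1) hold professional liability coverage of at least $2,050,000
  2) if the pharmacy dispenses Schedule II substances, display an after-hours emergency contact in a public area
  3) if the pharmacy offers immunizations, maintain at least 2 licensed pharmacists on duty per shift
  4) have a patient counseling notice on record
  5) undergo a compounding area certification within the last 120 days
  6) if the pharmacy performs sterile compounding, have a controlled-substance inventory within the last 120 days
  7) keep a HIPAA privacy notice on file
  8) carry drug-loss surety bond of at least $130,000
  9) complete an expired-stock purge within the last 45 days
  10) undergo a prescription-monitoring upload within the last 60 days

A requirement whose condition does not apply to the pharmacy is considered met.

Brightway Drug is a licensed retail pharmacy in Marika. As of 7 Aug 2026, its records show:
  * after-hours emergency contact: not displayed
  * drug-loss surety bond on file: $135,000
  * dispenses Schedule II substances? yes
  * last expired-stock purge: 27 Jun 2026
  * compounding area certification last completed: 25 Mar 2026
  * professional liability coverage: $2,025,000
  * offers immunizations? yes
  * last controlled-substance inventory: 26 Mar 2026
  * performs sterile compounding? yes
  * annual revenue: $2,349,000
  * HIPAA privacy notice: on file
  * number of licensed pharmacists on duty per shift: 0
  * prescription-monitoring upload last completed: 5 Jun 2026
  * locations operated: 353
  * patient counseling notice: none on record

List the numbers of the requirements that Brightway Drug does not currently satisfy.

1, 2, 3, 4, 5, 6, 10

1. professional liability coverage $2,025,000 < $2,050,000 → not met
2. condition 'dispenses Schedule II substances' holds; after-hours emergency contact absent → not met
3. condition 'offers immunizations' holds; licensed pharmacists on duty per shift 0 < 2 → not met
4. patient counseling notice absent → not met
5. compounding area certification 135 days ago vs limit 120 → not met
6. condition 'performs sterile compounding' holds; controlled-substance inventory 134 days ago vs limit 120 → not met
7. HIPAA privacy notice present → met
8. drug-loss surety bond $135,000 ≥ $130,000 → met
9. expired-stock purge 41 days ago vs limit 45 → met
10. prescription-monitoring upload 63 days ago vs limit 60 → not met
Not met: 1, 2, 3, 4, 5, 6, 10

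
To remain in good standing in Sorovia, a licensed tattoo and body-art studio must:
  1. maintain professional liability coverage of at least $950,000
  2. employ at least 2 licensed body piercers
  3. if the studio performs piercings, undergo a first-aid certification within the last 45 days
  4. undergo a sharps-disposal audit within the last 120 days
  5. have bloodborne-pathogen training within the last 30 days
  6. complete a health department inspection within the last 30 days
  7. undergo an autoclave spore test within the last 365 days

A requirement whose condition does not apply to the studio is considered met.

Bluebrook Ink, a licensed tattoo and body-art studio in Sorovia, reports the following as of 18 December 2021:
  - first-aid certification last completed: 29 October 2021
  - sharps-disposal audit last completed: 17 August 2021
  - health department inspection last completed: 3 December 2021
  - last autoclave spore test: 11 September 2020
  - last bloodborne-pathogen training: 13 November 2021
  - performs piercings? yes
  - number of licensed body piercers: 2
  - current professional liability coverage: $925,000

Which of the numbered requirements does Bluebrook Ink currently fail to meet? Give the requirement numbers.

1. professional liability coverage $925,000 < $950,000 → not met
2. licensed body piercers 2 ≥ 2 → met
3. condition 'performs piercings' holds; first-aid certification 50 days ago vs limit 45 → not met
4. sharps-disposal audit 123 days ago vs limit 120 → not met
5. bloodborne-pathogen training 35 days ago vs limit 30 → not met
6. health department inspection 15 days ago vs limit 30 → met
7. autoclave spore test 463 days ago vs limit 365 → not met
Not met: 1, 3, 4, 5, 7

1, 3, 4, 5, 7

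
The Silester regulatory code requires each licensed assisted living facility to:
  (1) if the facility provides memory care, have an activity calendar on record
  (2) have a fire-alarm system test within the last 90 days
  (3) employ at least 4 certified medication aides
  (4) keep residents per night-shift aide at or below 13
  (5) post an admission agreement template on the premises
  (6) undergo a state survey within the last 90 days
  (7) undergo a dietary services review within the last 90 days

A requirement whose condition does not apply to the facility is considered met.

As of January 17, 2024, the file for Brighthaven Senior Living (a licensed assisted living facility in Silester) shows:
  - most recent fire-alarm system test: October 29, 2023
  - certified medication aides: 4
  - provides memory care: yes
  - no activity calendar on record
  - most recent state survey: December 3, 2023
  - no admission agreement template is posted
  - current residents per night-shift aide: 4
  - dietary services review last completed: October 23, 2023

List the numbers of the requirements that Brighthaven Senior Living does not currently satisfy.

1, 5

1. condition 'provides memory care' holds; activity calendar absent → not met
2. fire-alarm system test 80 days ago vs limit 90 → met
3. certified medication aides 4 ≥ 4 → met
4. residents per night-shift aide 4 ≤ 13 → met
5. admission agreement template absent → not met
6. state survey 45 days ago vs limit 90 → met
7. dietary services review 86 days ago vs limit 90 → met
Not met: 1, 5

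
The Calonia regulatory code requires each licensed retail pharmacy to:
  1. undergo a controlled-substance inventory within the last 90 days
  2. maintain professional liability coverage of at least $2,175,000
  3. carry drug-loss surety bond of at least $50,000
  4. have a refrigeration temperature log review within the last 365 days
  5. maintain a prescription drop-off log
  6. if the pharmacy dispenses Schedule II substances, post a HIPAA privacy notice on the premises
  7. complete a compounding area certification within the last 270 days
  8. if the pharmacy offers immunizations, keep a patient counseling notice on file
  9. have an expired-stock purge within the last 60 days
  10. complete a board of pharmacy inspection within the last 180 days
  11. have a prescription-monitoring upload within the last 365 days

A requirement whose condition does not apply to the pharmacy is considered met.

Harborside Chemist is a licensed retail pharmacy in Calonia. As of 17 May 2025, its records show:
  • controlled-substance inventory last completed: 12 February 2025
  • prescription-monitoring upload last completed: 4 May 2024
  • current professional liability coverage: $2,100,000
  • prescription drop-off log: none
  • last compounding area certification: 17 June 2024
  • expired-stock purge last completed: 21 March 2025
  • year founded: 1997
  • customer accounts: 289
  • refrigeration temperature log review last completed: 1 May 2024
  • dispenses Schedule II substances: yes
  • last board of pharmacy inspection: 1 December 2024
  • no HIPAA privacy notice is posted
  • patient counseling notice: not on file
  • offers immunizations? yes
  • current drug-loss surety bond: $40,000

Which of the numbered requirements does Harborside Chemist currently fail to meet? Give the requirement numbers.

1. controlled-substance inventory 94 days ago vs limit 90 → not met
2. professional liability coverage $2,100,000 < $2,175,000 → not met
3. drug-loss surety bond $40,000 < $50,000 → not met
4. refrigeration temperature log review 381 days ago vs limit 365 → not met
5. prescription drop-off log absent → not met
6. condition 'dispenses Schedule II substances' holds; HIPAA privacy notice absent → not met
7. compounding area certification 334 days ago vs limit 270 → not met
8. condition 'offers immunizations' holds; patient counseling notice absent → not met
9. expired-stock purge 57 days ago vs limit 60 → met
10. board of pharmacy inspection 167 days ago vs limit 180 → met
11. prescription-monitoring upload 378 days ago vs limit 365 → not met
Not met: 1, 2, 3, 4, 5, 6, 7, 8, 11

1, 2, 3, 4, 5, 6, 7, 8, 11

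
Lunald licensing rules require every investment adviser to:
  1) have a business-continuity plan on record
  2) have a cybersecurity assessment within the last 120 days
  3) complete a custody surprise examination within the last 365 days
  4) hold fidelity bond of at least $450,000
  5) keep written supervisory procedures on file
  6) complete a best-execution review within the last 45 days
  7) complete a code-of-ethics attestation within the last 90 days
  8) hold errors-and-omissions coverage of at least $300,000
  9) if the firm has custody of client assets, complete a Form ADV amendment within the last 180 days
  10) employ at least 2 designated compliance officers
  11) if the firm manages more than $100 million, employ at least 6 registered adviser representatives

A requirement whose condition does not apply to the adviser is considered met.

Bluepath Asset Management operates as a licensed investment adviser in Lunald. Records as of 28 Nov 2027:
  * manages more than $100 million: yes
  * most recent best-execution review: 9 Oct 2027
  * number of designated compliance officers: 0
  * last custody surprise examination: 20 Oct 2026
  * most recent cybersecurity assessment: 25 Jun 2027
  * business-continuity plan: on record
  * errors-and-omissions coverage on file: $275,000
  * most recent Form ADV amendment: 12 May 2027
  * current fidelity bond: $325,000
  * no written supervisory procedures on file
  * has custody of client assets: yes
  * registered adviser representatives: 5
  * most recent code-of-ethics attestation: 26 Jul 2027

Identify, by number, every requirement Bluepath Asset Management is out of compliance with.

2, 3, 4, 5, 6, 7, 8, 9, 10, 11

1. business-continuity plan present → met
2. cybersecurity assessment 156 days ago vs limit 120 → not met
3. custody surprise examination 404 days ago vs limit 365 → not met
4. fidelity bond $325,000 < $450,000 → not met
5. written supervisory procedures absent → not met
6. best-execution review 50 days ago vs limit 45 → not met
7. code-of-ethics attestation 125 days ago vs limit 90 → not met
8. errors-and-omissions coverage $275,000 < $300,000 → not met
9. condition 'has custody of client assets' holds; Form ADV amendment 200 days ago vs limit 180 → not met
10. designated compliance officers 0 < 2 → not met
11. condition 'manages more than $100 million' holds; registered adviser representatives 5 < 6 → not met
Not met: 2, 3, 4, 5, 6, 7, 8, 9, 10, 11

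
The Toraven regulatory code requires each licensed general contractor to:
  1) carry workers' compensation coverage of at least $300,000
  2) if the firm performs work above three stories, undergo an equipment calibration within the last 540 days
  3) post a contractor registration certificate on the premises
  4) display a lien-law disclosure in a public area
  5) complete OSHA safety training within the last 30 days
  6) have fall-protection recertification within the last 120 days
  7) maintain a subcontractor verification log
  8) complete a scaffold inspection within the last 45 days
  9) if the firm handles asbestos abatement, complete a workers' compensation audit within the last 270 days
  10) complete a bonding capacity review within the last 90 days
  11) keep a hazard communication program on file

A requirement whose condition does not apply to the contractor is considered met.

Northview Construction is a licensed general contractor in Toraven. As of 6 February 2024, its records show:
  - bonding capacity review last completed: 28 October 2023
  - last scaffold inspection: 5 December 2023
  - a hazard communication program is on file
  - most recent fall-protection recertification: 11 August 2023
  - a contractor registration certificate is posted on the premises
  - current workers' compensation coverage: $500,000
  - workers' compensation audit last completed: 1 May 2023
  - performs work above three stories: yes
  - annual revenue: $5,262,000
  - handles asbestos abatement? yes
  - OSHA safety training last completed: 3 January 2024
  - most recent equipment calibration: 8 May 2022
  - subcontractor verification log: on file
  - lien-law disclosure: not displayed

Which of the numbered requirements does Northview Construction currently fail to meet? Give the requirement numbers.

2, 4, 5, 6, 8, 9, 10

1. workers' compensation coverage $500,000 ≥ $300,000 → met
2. condition 'performs work above three stories' holds; equipment calibration 639 days ago vs limit 540 → not met
3. contractor registration certificate present → met
4. lien-law disclosure absent → not met
5. OSHA safety training 34 days ago vs limit 30 → not met
6. fall-protection recertification 179 days ago vs limit 120 → not met
7. subcontractor verification log present → met
8. scaffold inspection 63 days ago vs limit 45 → not met
9. condition 'handles asbestos abatement' holds; workers' compensation audit 281 days ago vs limit 270 → not met
10. bonding capacity review 101 days ago vs limit 90 → not met
11. hazard communication program present → met
Not met: 2, 4, 5, 6, 8, 9, 10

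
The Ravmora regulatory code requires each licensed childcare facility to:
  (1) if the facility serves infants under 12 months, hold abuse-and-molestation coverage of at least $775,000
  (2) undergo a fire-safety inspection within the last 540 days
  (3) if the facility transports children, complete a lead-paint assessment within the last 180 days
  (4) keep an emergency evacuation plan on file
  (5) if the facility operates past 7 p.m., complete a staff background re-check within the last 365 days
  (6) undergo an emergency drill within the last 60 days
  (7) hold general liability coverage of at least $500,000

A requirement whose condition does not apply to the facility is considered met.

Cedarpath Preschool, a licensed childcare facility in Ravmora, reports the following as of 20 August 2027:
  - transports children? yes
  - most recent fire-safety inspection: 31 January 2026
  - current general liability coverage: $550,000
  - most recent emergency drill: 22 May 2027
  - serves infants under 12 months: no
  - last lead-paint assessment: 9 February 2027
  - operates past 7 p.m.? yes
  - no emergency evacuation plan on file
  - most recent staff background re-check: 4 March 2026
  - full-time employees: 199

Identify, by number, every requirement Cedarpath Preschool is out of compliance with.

2, 3, 4, 5, 6

1. condition 'serves infants under 12 months' does not hold → requirement n/a → met
2. fire-safety inspection 566 days ago vs limit 540 → not met
3. condition 'transports children' holds; lead-paint assessment 192 days ago vs limit 180 → not met
4. emergency evacuation plan absent → not met
5. condition 'operates past 7 p.m.' holds; staff background re-check 534 days ago vs limit 365 → not met
6. emergency drill 90 days ago vs limit 60 → not met
7. general liability coverage $550,000 ≥ $500,000 → met
Not met: 2, 3, 4, 5, 6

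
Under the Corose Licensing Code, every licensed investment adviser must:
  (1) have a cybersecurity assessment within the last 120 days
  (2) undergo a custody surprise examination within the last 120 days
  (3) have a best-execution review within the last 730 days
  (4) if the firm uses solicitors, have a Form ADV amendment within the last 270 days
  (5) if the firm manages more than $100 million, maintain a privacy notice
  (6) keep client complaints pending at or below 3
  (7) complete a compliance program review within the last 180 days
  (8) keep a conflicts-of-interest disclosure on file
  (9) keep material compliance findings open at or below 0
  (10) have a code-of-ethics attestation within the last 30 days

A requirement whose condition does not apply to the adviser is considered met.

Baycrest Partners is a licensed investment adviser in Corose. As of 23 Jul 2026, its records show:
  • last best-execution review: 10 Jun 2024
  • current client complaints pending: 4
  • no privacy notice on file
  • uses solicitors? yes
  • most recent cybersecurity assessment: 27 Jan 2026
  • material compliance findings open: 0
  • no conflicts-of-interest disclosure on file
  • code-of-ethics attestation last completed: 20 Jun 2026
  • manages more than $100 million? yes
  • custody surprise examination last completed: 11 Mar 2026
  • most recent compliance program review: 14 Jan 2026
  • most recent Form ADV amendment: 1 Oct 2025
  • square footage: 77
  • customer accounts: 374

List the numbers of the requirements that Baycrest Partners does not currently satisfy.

1. cybersecurity assessment 177 days ago vs limit 120 → not met
2. custody surprise examination 134 days ago vs limit 120 → not met
3. best-execution review 773 days ago vs limit 730 → not met
4. condition 'uses solicitors' holds; Form ADV amendment 295 days ago vs limit 270 → not met
5. condition 'manages more than $100 million' holds; privacy notice absent → not met
6. client complaints pending 4 > 3 → not met
7. compliance program review 190 days ago vs limit 180 → not met
8. conflicts-of-interest disclosure absent → not met
9. material compliance findings open 0 ≤ 0 → met
10. code-of-ethics attestation 33 days ago vs limit 30 → not met
Not met: 1, 2, 3, 4, 5, 6, 7, 8, 10

1, 2, 3, 4, 5, 6, 7, 8, 10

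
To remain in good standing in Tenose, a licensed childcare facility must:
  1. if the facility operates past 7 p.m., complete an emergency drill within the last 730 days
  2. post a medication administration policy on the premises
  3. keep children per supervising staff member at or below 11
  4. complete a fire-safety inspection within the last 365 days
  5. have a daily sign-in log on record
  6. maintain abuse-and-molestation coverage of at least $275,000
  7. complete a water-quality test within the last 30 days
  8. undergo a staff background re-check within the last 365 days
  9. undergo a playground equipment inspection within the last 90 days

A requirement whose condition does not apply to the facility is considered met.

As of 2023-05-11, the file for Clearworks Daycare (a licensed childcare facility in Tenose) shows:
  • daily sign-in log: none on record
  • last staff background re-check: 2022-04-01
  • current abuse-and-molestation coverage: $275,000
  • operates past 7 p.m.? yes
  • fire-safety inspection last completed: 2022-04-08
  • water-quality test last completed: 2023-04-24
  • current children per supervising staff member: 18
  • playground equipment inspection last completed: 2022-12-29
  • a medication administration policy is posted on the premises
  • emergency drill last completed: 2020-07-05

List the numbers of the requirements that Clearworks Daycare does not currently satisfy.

1, 3, 4, 5, 8, 9

1. condition 'operates past 7 p.m.' holds; emergency drill 1040 days ago vs limit 730 → not met
2. medication administration policy present → met
3. children per supervising staff member 18 > 11 → not met
4. fire-safety inspection 398 days ago vs limit 365 → not met
5. daily sign-in log absent → not met
6. abuse-and-molestation coverage $275,000 ≥ $275,000 → met
7. water-quality test 17 days ago vs limit 30 → met
8. staff background re-check 405 days ago vs limit 365 → not met
9. playground equipment inspection 133 days ago vs limit 90 → not met
Not met: 1, 3, 4, 5, 8, 9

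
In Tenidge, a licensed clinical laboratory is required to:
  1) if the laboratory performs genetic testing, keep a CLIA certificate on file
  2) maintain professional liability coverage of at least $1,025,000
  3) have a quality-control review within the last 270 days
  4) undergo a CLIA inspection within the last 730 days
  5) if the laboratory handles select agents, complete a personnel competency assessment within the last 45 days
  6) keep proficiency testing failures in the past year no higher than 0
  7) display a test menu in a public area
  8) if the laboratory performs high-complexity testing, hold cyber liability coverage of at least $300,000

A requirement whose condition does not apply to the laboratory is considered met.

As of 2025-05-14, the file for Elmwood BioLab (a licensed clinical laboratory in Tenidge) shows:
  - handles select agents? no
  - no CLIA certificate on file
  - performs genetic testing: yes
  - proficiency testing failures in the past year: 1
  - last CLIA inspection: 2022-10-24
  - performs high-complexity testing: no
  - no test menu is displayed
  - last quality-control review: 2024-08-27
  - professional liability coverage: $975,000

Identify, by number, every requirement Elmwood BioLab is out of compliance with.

1. condition 'performs genetic testing' holds; CLIA certificate absent → not met
2. professional liability coverage $975,000 < $1,025,000 → not met
3. quality-control review 260 days ago vs limit 270 → met
4. CLIA inspection 933 days ago vs limit 730 → not met
5. condition 'handles select agents' does not hold → requirement n/a → met
6. proficiency testing failures in the past year 1 > 0 → not met
7. test menu absent → not met
8. condition 'performs high-complexity testing' does not hold → requirement n/a → met
Not met: 1, 2, 4, 6, 7

1, 2, 4, 6, 7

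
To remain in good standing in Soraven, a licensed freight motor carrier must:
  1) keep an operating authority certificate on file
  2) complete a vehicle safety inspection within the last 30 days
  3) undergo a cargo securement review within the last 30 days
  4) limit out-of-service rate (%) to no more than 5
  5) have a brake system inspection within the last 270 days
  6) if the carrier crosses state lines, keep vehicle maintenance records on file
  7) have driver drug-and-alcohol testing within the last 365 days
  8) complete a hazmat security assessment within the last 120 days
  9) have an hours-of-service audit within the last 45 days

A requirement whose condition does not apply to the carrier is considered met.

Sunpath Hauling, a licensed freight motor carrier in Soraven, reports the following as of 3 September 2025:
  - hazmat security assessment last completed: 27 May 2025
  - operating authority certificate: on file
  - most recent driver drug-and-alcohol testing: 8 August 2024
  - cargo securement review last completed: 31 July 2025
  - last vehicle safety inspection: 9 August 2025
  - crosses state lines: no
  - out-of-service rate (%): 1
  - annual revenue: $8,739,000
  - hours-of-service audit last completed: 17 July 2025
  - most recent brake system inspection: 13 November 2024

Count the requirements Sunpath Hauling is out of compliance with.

1. operating authority certificate present → met
2. vehicle safety inspection 25 days ago vs limit 30 → met
3. cargo securement review 34 days ago vs limit 30 → not met
4. out-of-service rate (%) 1 ≤ 5 → met
5. brake system inspection 294 days ago vs limit 270 → not met
6. condition 'crosses state lines' does not hold → requirement n/a → met
7. driver drug-and-alcohol testing 391 days ago vs limit 365 → not met
8. hazmat security assessment 99 days ago vs limit 120 → met
9. hours-of-service audit 48 days ago vs limit 45 → not met
Not met: 4 of 9

4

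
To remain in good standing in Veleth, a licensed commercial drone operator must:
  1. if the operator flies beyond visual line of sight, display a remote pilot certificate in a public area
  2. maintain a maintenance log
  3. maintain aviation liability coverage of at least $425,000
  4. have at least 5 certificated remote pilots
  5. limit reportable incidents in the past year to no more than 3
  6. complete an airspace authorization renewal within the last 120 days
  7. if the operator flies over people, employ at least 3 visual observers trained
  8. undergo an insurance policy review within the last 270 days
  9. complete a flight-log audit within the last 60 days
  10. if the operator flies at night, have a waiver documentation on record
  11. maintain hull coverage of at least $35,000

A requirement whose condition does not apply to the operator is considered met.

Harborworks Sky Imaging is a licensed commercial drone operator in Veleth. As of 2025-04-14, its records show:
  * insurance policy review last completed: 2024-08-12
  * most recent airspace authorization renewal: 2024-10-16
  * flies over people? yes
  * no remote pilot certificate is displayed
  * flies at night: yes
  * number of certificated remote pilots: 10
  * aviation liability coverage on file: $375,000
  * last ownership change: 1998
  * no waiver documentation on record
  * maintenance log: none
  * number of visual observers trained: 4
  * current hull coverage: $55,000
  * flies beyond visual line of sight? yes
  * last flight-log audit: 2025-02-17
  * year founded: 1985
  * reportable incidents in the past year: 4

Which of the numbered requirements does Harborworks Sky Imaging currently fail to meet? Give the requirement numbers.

1, 2, 3, 5, 6, 10

1. condition 'flies beyond visual line of sight' holds; remote pilot certificate absent → not met
2. maintenance log absent → not met
3. aviation liability coverage $375,000 < $425,000 → not met
4. certificated remote pilots 10 ≥ 5 → met
5. reportable incidents in the past year 4 > 3 → not met
6. airspace authorization renewal 180 days ago vs limit 120 → not met
7. condition 'flies over people' holds; visual observers trained 4 ≥ 3 → met
8. insurance policy review 245 days ago vs limit 270 → met
9. flight-log audit 56 days ago vs limit 60 → met
10. condition 'flies at night' holds; waiver documentation absent → not met
11. hull coverage $55,000 ≥ $35,000 → met
Not met: 1, 2, 3, 5, 6, 10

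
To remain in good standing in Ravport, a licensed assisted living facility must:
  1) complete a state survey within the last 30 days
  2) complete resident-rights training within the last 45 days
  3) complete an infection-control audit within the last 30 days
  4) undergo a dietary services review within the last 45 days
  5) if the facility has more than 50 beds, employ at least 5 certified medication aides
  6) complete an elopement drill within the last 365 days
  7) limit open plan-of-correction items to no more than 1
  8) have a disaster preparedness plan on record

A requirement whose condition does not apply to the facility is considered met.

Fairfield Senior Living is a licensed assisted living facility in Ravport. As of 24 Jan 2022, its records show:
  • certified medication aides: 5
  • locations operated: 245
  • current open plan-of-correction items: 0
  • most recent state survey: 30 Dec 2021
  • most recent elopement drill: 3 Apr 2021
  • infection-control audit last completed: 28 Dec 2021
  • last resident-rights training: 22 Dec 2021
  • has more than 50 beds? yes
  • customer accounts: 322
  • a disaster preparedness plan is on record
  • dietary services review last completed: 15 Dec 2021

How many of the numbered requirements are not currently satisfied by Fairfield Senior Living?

1. state survey 25 days ago vs limit 30 → met
2. resident-rights training 33 days ago vs limit 45 → met
3. infection-control audit 27 days ago vs limit 30 → met
4. dietary services review 40 days ago vs limit 45 → met
5. condition 'has more than 50 beds' holds; certified medication aides 5 ≥ 5 → met
6. elopement drill 296 days ago vs limit 365 → met
7. open plan-of-correction items 0 ≤ 1 → met
8. disaster preparedness plan present → met
Not met: 0 of 8

0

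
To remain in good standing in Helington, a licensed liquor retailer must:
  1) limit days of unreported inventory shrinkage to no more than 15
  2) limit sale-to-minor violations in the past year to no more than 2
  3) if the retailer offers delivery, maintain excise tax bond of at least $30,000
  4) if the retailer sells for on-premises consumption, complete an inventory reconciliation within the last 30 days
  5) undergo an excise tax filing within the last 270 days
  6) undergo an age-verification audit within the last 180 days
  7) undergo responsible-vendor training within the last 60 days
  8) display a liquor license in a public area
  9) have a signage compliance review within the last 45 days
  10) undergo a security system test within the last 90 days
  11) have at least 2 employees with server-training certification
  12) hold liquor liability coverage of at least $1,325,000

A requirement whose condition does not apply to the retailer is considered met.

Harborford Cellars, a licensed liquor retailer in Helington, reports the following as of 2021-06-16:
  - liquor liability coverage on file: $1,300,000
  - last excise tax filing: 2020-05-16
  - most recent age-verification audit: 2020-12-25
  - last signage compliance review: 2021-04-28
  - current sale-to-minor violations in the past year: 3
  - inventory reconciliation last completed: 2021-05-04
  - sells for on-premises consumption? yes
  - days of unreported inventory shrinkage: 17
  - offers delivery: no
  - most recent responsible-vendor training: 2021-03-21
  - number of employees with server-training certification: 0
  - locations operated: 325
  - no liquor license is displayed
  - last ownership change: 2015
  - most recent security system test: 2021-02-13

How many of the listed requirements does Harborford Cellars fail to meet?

10

1. days of unreported inventory shrinkage 17 > 15 → not met
2. sale-to-minor violations in the past year 3 > 2 → not met
3. condition 'offers delivery' does not hold → requirement n/a → met
4. condition 'sells for on-premises consumption' holds; inventory reconciliation 43 days ago vs limit 30 → not met
5. excise tax filing 396 days ago vs limit 270 → not met
6. age-verification audit 173 days ago vs limit 180 → met
7. responsible-vendor training 87 days ago vs limit 60 → not met
8. liquor license absent → not met
9. signage compliance review 49 days ago vs limit 45 → not met
10. security system test 123 days ago vs limit 90 → not met
11. employees with server-training certification 0 < 2 → not met
12. liquor liability coverage $1,300,000 < $1,325,000 → not met
Not met: 10 of 12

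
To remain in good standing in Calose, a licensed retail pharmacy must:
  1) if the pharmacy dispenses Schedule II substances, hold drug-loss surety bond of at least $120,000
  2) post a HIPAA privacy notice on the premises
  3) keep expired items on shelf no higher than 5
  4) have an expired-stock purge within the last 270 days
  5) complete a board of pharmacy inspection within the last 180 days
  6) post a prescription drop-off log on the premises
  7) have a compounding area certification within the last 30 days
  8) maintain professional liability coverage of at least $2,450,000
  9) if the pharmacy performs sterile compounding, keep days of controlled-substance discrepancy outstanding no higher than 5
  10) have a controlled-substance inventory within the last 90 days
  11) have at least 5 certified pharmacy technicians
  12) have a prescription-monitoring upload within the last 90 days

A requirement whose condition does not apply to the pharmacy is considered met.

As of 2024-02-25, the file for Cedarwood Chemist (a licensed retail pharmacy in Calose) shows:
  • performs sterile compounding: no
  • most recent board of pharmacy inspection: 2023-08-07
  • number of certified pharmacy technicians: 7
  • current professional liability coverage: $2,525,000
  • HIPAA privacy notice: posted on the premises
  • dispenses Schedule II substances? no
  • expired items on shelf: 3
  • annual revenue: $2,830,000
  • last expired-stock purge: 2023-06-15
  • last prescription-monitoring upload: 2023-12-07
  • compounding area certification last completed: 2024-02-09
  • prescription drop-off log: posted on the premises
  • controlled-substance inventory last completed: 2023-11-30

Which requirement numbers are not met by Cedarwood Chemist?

5

1. condition 'dispenses Schedule II substances' does not hold → requirement n/a → met
2. HIPAA privacy notice present → met
3. expired items on shelf 3 ≤ 5 → met
4. expired-stock purge 255 days ago vs limit 270 → met
5. board of pharmacy inspection 202 days ago vs limit 180 → not met
6. prescription drop-off log present → met
7. compounding area certification 16 days ago vs limit 30 → met
8. professional liability coverage $2,525,000 ≥ $2,450,000 → met
9. condition 'performs sterile compounding' does not hold → requirement n/a → met
10. controlled-substance inventory 87 days ago vs limit 90 → met
11. certified pharmacy technicians 7 ≥ 5 → met
12. prescription-monitoring upload 80 days ago vs limit 90 → met
Not met: 5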